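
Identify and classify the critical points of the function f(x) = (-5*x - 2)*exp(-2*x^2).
f'(x) = (4*x*(5*x + 2) - 5)*exp(-2*x^2)

Solve f'(x) = 0:
  f'(x) = (20*x^2 + 8*x - 5)·exp(-2*x^2) and exp(-2*x^2) > 0 for every x, so f'(x) = 0 ⇔ 20*x^2 + 8*x - 5 = 0.
  20*x^2 + 8*x - 5 = 0 has no rational roots; quadratic formula: x = (-8 ± √464)/40.
  ⇒ x = -sqrt(29)/10 - 1/5 ≈ -0.7385, -1/5 + sqrt(29)/10 ≈ 0.3385

f''(x) = 4*(-20*x^3 - 8*x^2 + 15*x + 2)*exp(-2*x^2)
Second-derivative test at each critical point:
  f''(-0.7385) = -7.2364 < 0 → local maximum
  f''(0.3385) = 17.1287 > 0 → local minimum

Critical points: x = -sqrt(29)/10 - 1/5 ≈ -0.7385 (local maximum); x = -1/5 + sqrt(29)/10 ≈ 0.3385 (local minimum)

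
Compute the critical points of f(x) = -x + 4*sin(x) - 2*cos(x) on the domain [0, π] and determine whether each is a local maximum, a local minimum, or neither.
f'(x) = 2*sin(x) + 4*cos(x) - 1

Solve f'(x) = 0 on [0, π]:
  f'(x) = 0 ⇔ 2*sin(x) + 4*cos(x) = 1. Write the left side as R·cos(x + φ) with R = √(4² + (-2)²) = 2*sqrt(5), cos φ = 2*sqrt(5)/5, sin φ = -sqrt(5)/5; then cos(x + φ) = sqrt(5)/10. Solve for x and keep the solutions lying in [0, π].
  ⇒ x = atan((1 + 2*sqrt(19))/(2 - sqrt(19))) + pi ≈ 1.8089

f''(x) = -4*sin(x) + 2*cos(x)
Second-derivative test at each critical point:
  f''(1.8089) = -4.3589 < 0 → local maximum

Critical points: x = atan((1 + 2*sqrt(19))/(2 - sqrt(19))) + pi ≈ 1.8089 (local maximum)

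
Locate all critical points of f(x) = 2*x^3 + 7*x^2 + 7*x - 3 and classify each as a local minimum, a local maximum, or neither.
f'(x) = 6*x^2 + 14*x + 7

Solve f'(x) = 0:
  6*x^2 + 14*x + 7 = 0 has no rational roots; quadratic formula: x = (-14 ± √28)/12.
  ⇒ x = -7/6 - sqrt(7)/6 ≈ -1.6076, -7/6 + sqrt(7)/6 ≈ -0.7257

f''(x) = 12*x + 14
Second-derivative test at each critical point:
  f''(-1.6076) = -5.2915 < 0 → local maximum
  f''(-0.7257) = 5.2915 > 0 → local minimum

Critical points: x = -7/6 - sqrt(7)/6 ≈ -1.6076 (local maximum); x = -7/6 + sqrt(7)/6 ≈ -0.7257 (local minimum)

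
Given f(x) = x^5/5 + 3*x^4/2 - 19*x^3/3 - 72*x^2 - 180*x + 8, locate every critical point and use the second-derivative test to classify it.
f'(x) = x^4 + 6*x^3 - 19*x^2 - 144*x - 180

Solve f'(x) = 0:
  Factor: x^4 + 6*x^3 - 19*x^2 - 144*x - 180 = (x - 5)*(x + 2)*(x + 3)*(x + 6) = 0.
  ⇒ x = -6, -3, -2, 5

f''(x) = 4*x^3 + 18*x^2 - 38*x - 144
Second-derivative test at each critical point:
  f''(-6) = -132 < 0 → local maximum
  f''(-3) = 24 > 0 → local minimum
  f''(-2) = -28 < 0 → local maximum
  f''(5) = 616 > 0 → local minimum

Critical points: x = -6 (local maximum); x = -3 (local minimum); x = -2 (local maximum); x = 5 (local minimum)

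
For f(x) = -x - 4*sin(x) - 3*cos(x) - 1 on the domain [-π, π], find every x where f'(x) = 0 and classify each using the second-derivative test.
f'(x) = 3*sin(x) - 4*cos(x) - 1

Solve f'(x) = 0 on [-π, π]:
  f'(x) = 0 ⇔ 3*sin(x) - 4*cos(x) = 1. Write the left side as R·cos(x + φ) with R = √((-4)² + (-3)²) = 5, cos φ = -4/5, sin φ = -3/5; then cos(x + φ) = 1/5. Solve for x and keep the solutions lying in [-π, π].
  ⇒ x = -pi + atan((3 - 8*sqrt(6))/(-6*sqrt(6) - 4)) ≈ -2.4157, atan((3 + 8*sqrt(6))/(-4 + 6*sqrt(6))) ≈ 1.1287

f''(x) = 4*sin(x) + 3*cos(x)
Second-derivative test at each critical point:
  f''(-2.4157) = -4.8990 < 0 → local maximum
  f''(1.1287) = 4.8990 > 0 → local minimum

Critical points: x = -pi + atan((3 - 8*sqrt(6))/(-6*sqrt(6) - 4)) ≈ -2.4157 (local maximum); x = atan((3 + 8*sqrt(6))/(-4 + 6*sqrt(6))) ≈ 1.1287 (local minimum)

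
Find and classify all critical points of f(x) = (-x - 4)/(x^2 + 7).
f'(x) = (-x^2 + 2*x*(x + 4) - 7)/(x^2 + 7)^2

Solve f'(x) = 0:
  f'(x) = (x^2 + 8*x - 7)/(x^2 + 7)^2; the denominator is positive wherever f is defined, so f'(x) = 0 ⇔ x^2 + 8*x - 7 = 0.
  x^2 + 8*x - 7 = 0 has no rational roots; quadratic formula: x = (-8 ± √92)/2.
  ⇒ x = -sqrt(23) - 4 ≈ -8.7958, -4 + sqrt(23) ≈ 0.7958

f''(x) = 2*(-4*x^2*(x + 4) + (3*x + 4)*(x^2 + 7))/(x^2 + 7)^3
Second-derivative test at each critical point:
  f''(-8.7958) = -0.0013 < 0 → local maximum
  f''(0.7958) = 0.1646 > 0 → local minimum

Critical points: x = -sqrt(23) - 4 ≈ -8.7958 (local maximum); x = -4 + sqrt(23) ≈ 0.7958 (local minimum)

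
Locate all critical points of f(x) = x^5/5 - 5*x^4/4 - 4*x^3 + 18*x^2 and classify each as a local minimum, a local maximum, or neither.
f'(x) = x*(x^3 - 5*x^2 - 12*x + 36)

Solve f'(x) = 0:
  Factor: x^4 - 5*x^3 - 12*x^2 + 36*x = x*(x - 6)*(x - 2)*(x + 3) = 0.
  ⇒ x = -3, 0, 2, 6

f''(x) = 4*x^3 - 15*x^2 - 24*x + 36
Second-derivative test at each critical point:
  f''(-3) = -135 < 0 → local maximum
  f''(0) = 36 > 0 → local minimum
  f''(2) = -40 < 0 → local maximum
  f''(6) = 216 > 0 → local minimum

Critical points: x = -3 (local maximum); x = 0 (local minimum); x = 2 (local maximum); x = 6 (local minimum)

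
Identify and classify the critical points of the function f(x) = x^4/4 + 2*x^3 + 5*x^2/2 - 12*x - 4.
f'(x) = x^3 + 6*x^2 + 5*x - 12

Solve f'(x) = 0:
  Factor: x^3 + 6*x^2 + 5*x - 12 = (x - 1)*(x + 3)*(x + 4) = 0.
  ⇒ x = -4, -3, 1

f''(x) = 3*x^2 + 12*x + 5
Second-derivative test at each critical point:
  f''(-4) = 5 > 0 → local minimum
  f''(-3) = -4 < 0 → local maximum
  f''(1) = 20 > 0 → local minimum

Critical points: x = -4 (local minimum); x = -3 (local maximum); x = 1 (local minimum)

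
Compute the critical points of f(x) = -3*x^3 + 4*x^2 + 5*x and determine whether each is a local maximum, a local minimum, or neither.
f'(x) = -9*x^2 + 8*x + 5

Solve f'(x) = 0:
  9*x^2 - 8*x - 5 = 0 has no rational roots; quadratic formula: x = (8 ± √244)/18.
  ⇒ x = 4/9 - sqrt(61)/9 ≈ -0.4234, 4/9 + sqrt(61)/9 ≈ 1.3122

f''(x) = 8 - 18*x
Second-derivative test at each critical point:
  f''(-0.4234) = 15.6205 > 0 → local minimum
  f''(1.3122) = -15.6205 < 0 → local maximum

Critical points: x = 4/9 - sqrt(61)/9 ≈ -0.4234 (local minimum); x = 4/9 + sqrt(61)/9 ≈ 1.3122 (local maximum)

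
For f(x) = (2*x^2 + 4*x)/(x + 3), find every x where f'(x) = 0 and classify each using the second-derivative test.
f'(x) = 2*(x^2 + 6*x + 6)/(x^2 + 6*x + 9)

Solve f'(x) = 0:
  f'(x) = 2*(x^2 + 6*x + 6)/(x + 3)^2; the denominator is positive wherever f is defined, so f'(x) = 0 ⇔ 2*x^2 + 12*x + 12 = 0.
  Factor: 2*x^2 + 12*x + 12 = 2*(x^2 + 6*x + 6); x^2 + 6*x + 6 = 0 has no rational roots; quadratic formula: x = (-6 ± √12)/2.
  ⇒ x = -3 - sqrt(3) ≈ -4.7321, -3 + sqrt(3) ≈ -1.2679

f''(x) = 12/(x^3 + 9*x^2 + 27*x + 27)
Second-derivative test at each critical point:
  f''(-4.7321) = -2.3094 < 0 → local maximum
  f''(-1.2679) = 2.3094 > 0 → local minimum

Critical points: x = -3 - sqrt(3) ≈ -4.7321 (local maximum); x = -3 + sqrt(3) ≈ -1.2679 (local minimum)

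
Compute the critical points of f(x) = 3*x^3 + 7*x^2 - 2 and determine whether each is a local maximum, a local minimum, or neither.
f'(x) = x*(9*x + 14)

Solve f'(x) = 0:
  Factor: 9*x^2 + 14*x = x*(9*x + 14) = 0.
  ⇒ x = -14/9, 0

f''(x) = 18*x + 14
Second-derivative test at each critical point:
  f''(-14/9) = -14 < 0 → local maximum
  f''(0) = 14 > 0 → local minimum

Critical points: x = -14/9 (local maximum); x = 0 (local minimum)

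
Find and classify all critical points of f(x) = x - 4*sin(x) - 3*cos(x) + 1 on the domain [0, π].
f'(x) = 3*sin(x) - 4*cos(x) + 1

Solve f'(x) = 0 on [0, π]:
  f'(x) = 0 ⇔ 3*sin(x) - 4*cos(x) = -1. Write the left side as R·cos(x + φ) with R = √((-4)² + (-3)²) = 5, cos φ = -4/5, sin φ = -3/5; then cos(x + φ) = -1/5. Solve for x and keep the solutions lying in [0, π].
  ⇒ x = atan((-3 + 8*sqrt(6))/(4 + 6*sqrt(6))) ≈ 0.7259

f''(x) = 4*sin(x) + 3*cos(x)
Second-derivative test at each critical point:
  f''(0.7259) = 4.8990 > 0 → local minimum

Critical points: x = atan((-3 + 8*sqrt(6))/(4 + 6*sqrt(6))) ≈ 0.7259 (local minimum)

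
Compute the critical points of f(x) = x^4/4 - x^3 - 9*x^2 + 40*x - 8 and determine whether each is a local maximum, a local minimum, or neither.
f'(x) = x^3 - 3*x^2 - 18*x + 40

Solve f'(x) = 0:
  Factor: x^3 - 3*x^2 - 18*x + 40 = (x - 5)*(x - 2)*(x + 4) = 0.
  ⇒ x = -4, 2, 5

f''(x) = 3*x^2 - 6*x - 18
Second-derivative test at each critical point:
  f''(-4) = 54 > 0 → local minimum
  f''(2) = -18 < 0 → local maximum
  f''(5) = 27 > 0 → local minimum

Critical points: x = -4 (local minimum); x = 2 (local maximum); x = 5 (local minimum)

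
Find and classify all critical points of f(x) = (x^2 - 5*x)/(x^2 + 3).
f'(x) = (5*x^2 + 6*x - 15)/(x^4 + 6*x^2 + 9)

Solve f'(x) = 0:
  f'(x) = (5*x^2 + 6*x - 15)/(x^2 + 3)^2; the denominator is positive wherever f is defined, so f'(x) = 0 ⇔ 5*x^2 + 6*x - 15 = 0.
  5*x^2 + 6*x - 15 = 0 has no rational roots; quadratic formula: x = (-6 ± √336)/10.
  ⇒ x = -2*sqrt(21)/5 - 3/5 ≈ -2.4330, -3/5 + 2*sqrt(21)/5 ≈ 1.2330

f''(x) = 2*(-5*x^3 - 9*x^2 + 45*x + 9)/(x^6 + 9*x^4 + 27*x^2 + 27)
Second-derivative test at each critical point:
  f''(-2.4330) = -0.2304 < 0 → local maximum
  f''(1.2330) = 0.8971 > 0 → local minimum

Critical points: x = -2*sqrt(21)/5 - 3/5 ≈ -2.4330 (local maximum); x = -3/5 + 2*sqrt(21)/5 ≈ 1.2330 (local minimum)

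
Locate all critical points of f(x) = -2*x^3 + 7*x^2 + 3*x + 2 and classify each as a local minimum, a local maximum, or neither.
f'(x) = -6*x^2 + 14*x + 3

Solve f'(x) = 0:
  6*x^2 - 14*x - 3 = 0 has no rational roots; quadratic formula: x = (14 ± √268)/12.
  ⇒ x = 7/6 - sqrt(67)/6 ≈ -0.1976, 7/6 + sqrt(67)/6 ≈ 2.5309

f''(x) = 14 - 12*x
Second-derivative test at each critical point:
  f''(-0.1976) = 16.3707 > 0 → local minimum
  f''(2.5309) = -16.3707 < 0 → local maximum

Critical points: x = 7/6 - sqrt(67)/6 ≈ -0.1976 (local minimum); x = 7/6 + sqrt(67)/6 ≈ 2.5309 (local maximum)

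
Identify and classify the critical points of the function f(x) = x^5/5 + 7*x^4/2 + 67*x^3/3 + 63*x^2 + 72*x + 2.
f'(x) = x^4 + 14*x^3 + 67*x^2 + 126*x + 72

Solve f'(x) = 0:
  Factor: x^4 + 14*x^3 + 67*x^2 + 126*x + 72 = (x + 1)*(x + 3)*(x + 4)*(x + 6) = 0.
  ⇒ x = -6, -4, -3, -1

f''(x) = 4*x^3 + 42*x^2 + 134*x + 126
Second-derivative test at each critical point:
  f''(-6) = -30 < 0 → local maximum
  f''(-4) = 6 > 0 → local minimum
  f''(-3) = -6 < 0 → local maximum
  f''(-1) = 30 > 0 → local minimum

Critical points: x = -6 (local maximum); x = -4 (local minimum); x = -3 (local maximum); x = -1 (local minimum)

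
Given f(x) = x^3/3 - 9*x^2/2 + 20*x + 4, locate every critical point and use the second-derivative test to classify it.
f'(x) = x^2 - 9*x + 20

Solve f'(x) = 0:
  Factor: x^2 - 9*x + 20 = (x - 5)*(x - 4) = 0.
  ⇒ x = 4, 5

f''(x) = 2*x - 9
Second-derivative test at each critical point:
  f''(4) = -1 < 0 → local maximum
  f''(5) = 1 > 0 → local minimum

Critical points: x = 4 (local maximum); x = 5 (local minimum)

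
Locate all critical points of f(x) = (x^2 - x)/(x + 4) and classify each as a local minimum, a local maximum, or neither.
f'(x) = (x^2 + 8*x - 4)/(x^2 + 8*x + 16)

Solve f'(x) = 0:
  f'(x) = (x^2 + 8*x - 4)/(x + 4)^2; the denominator is positive wherever f is defined, so f'(x) = 0 ⇔ x^2 + 8*x - 4 = 0.
  x^2 + 8*x - 4 = 0 has no rational roots; quadratic formula: x = (-8 ± √80)/2.
  ⇒ x = -2*sqrt(5) - 4 ≈ -8.4721, -4 + 2*sqrt(5) ≈ 0.4721

f''(x) = 40/(x^3 + 12*x^2 + 48*x + 64)
Second-derivative test at each critical point:
  f''(-8.4721) = -0.4472 < 0 → local maximum
  f''(0.4721) = 0.4472 > 0 → local minimum

Critical points: x = -2*sqrt(5) - 4 ≈ -8.4721 (local maximum); x = -4 + 2*sqrt(5) ≈ 0.4721 (local minimum)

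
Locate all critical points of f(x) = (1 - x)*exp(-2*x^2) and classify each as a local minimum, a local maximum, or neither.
f'(x) = (4*x*(x - 1) - 1)*exp(-2*x^2)

Solve f'(x) = 0:
  f'(x) = (4*x^2 - 4*x - 1)·exp(-2*x^2) and exp(-2*x^2) > 0 for every x, so f'(x) = 0 ⇔ 4*x^2 - 4*x - 1 = 0.
  4*x^2 - 4*x - 1 = 0 has no rational roots; quadratic formula: x = (4 ± √32)/8.
  ⇒ x = 1/2 - sqrt(2)/2 ≈ -0.2071, 1/2 + sqrt(2)/2 ≈ 1.2071

f''(x) = 4*(4*x^2*(1 - x) + 3*x - 1)*exp(-2*x^2)
Second-derivative test at each critical point:
  f''(-0.2071) = -5.1918 < 0 → local maximum
  f''(1.2071) = 0.3069 > 0 → local minimum

Critical points: x = 1/2 - sqrt(2)/2 ≈ -0.2071 (local maximum); x = 1/2 + sqrt(2)/2 ≈ 1.2071 (local minimum)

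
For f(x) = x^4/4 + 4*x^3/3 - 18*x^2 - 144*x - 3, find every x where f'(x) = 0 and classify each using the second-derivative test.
f'(x) = x^3 + 4*x^2 - 36*x - 144

Solve f'(x) = 0:
  Factor: x^3 + 4*x^2 - 36*x - 144 = (x - 6)*(x + 4)*(x + 6) = 0.
  ⇒ x = -6, -4, 6

f''(x) = 3*x^2 + 8*x - 36
Second-derivative test at each critical point:
  f''(-6) = 24 > 0 → local minimum
  f''(-4) = -20 < 0 → local maximum
  f''(6) = 120 > 0 → local minimum

Critical points: x = -6 (local minimum); x = -4 (local maximum); x = 6 (local minimum)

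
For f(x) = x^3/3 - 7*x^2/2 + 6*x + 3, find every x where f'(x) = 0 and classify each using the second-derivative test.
f'(x) = x^2 - 7*x + 6

Solve f'(x) = 0:
  Factor: x^2 - 7*x + 6 = (x - 6)*(x - 1) = 0.
  ⇒ x = 1, 6

f''(x) = 2*x - 7
Second-derivative test at each critical point:
  f''(1) = -5 < 0 → local maximum
  f''(6) = 5 > 0 → local minimum

Critical points: x = 1 (local maximum); x = 6 (local minimum)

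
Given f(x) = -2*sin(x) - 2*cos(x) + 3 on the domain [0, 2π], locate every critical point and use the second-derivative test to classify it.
f'(x) = -2*sqrt(2)*cos(x + pi/4)

Solve f'(x) = 0 on [0, 2π]:
  f'(x) = 0 ⇔ -2*cos(x) = -2*sin(x) ⇔ tan(x) = 1, i.e. x = arctan(1) + nπ; keep the solutions lying in [0, 2π].
  ⇒ x = pi/4 ≈ 0.7854, 5*pi/4 ≈ 3.9270

f''(x) = 2*sqrt(2)*sin(x + pi/4)
Second-derivative test at each critical point:
  f''(0.7854) = 2.8284 > 0 → local minimum
  f''(3.9270) = -2.8284 < 0 → local maximum

Critical points: x = pi/4 ≈ 0.7854 (local minimum); x = 5*pi/4 ≈ 3.9270 (local maximum)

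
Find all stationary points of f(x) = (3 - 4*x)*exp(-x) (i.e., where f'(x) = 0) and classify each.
f'(x) = (4*x - 7)*exp(-x)

Solve f'(x) = 0:
  f'(x) = (4*x - 7)·exp(-x) and exp(-x) > 0 for every x, so f'(x) = 0 ⇔ 4*x - 7 = 0.
  4*x - 7 = 0.
  ⇒ x = 7/4

f''(x) = (11 - 4*x)*exp(-x)
Second-derivative test at each critical point:
  f''(7/4) = 0.6951 > 0 → local minimum

Critical points: x = 7/4 (local minimum)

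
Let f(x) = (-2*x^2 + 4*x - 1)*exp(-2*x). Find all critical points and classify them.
f'(x) = 2*(2*x^2 - 6*x + 3)*exp(-2*x)

Solve f'(x) = 0:
  f'(x) = (4*x^2 - 12*x + 6)·exp(-2*x) and exp(-2*x) > 0 for every x, so f'(x) = 0 ⇔ 4*x^2 - 12*x + 6 = 0.
  Factor: 4*x^2 - 12*x + 6 = 2*(2*x^2 - 6*x + 3); 2*x^2 - 6*x + 3 = 0 has no rational roots; quadratic formula: x = (6 ± √12)/4.
  ⇒ x = 3/2 - sqrt(3)/2 ≈ 0.6340, sqrt(3)/2 + 3/2 ≈ 2.3660

f''(x) = 8*(-x^2 + 4*x - 3)*exp(-2*x)
Second-derivative test at each critical point:
  f''(0.6340) = -1.9497 < 0 → local maximum
  f''(2.3660) = 0.0610 > 0 → local minimum

Critical points: x = 3/2 - sqrt(3)/2 ≈ 0.6340 (local maximum); x = sqrt(3)/2 + 3/2 ≈ 2.3660 (local minimum)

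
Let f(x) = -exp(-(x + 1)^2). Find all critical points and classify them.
f'(x) = 2*(x + 1)*exp(-(x + 1)^2)

Solve f'(x) = 0:
  f'(x) = (2*x + 2)·exp(-(x + 1)^2) and exp(-(x + 1)^2) > 0 for every x, so f'(x) = 0 ⇔ 2*x + 2 = 0.
  Factor: 2*x + 2 = 2*(x + 1) = 0.
  ⇒ x = -1

f''(x) = 2*(1 - 2*(x + 1)^2)*exp(-(x + 1)^2)
Second-derivative test at each critical point:
  f''(-1) = 2 > 0 → local minimum

Critical points: x = -1 (local minimum)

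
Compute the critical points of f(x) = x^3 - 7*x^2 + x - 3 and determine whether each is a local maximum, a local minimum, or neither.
f'(x) = 3*x^2 - 14*x + 1

Solve f'(x) = 0:
  3*x^2 - 14*x + 1 = 0 has no rational roots; quadratic formula: x = (14 ± √184)/6.
  ⇒ x = 7/3 - sqrt(46)/3 ≈ 0.0726, sqrt(46)/3 + 7/3 ≈ 4.5941

f''(x) = 6*x - 14
Second-derivative test at each critical point:
  f''(0.0726) = -13.5647 < 0 → local maximum
  f''(4.5941) = 13.5647 > 0 → local minimum

Critical points: x = 7/3 - sqrt(46)/3 ≈ 0.0726 (local maximum); x = sqrt(46)/3 + 7/3 ≈ 4.5941 (local minimum)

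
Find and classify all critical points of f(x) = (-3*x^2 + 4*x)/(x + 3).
f'(x) = 3*(-x^2 - 6*x + 4)/(x^2 + 6*x + 9)

Solve f'(x) = 0:
  f'(x) = -3*(x^2 + 6*x - 4)/(x + 3)^2; the denominator is positive wherever f is defined, so f'(x) = 0 ⇔ -3*x^2 - 18*x + 12 = 0.
  Factor: -3*x^2 - 18*x + 12 = -3*(x^2 + 6*x - 4); x^2 + 6*x - 4 = 0 has no rational roots; quadratic formula: x = (-6 ± √52)/2.
  ⇒ x = -sqrt(13) - 3 ≈ -6.6056, -3 + sqrt(13) ≈ 0.6056

f''(x) = -78/(x^3 + 9*x^2 + 27*x + 27)
Second-derivative test at each critical point:
  f''(-6.6056) = 1.6641 > 0 → local minimum
  f''(0.6056) = -1.6641 < 0 → local maximum

Critical points: x = -sqrt(13) - 3 ≈ -6.6056 (local minimum); x = -3 + sqrt(13) ≈ 0.6056 (local maximum)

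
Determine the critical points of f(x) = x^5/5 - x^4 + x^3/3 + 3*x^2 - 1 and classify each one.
f'(x) = x*(x^3 - 4*x^2 + x + 6)

Solve f'(x) = 0:
  Factor: x^4 - 4*x^3 + x^2 + 6*x = x*(x - 3)*(x - 2)*(x + 1) = 0.
  ⇒ x = -1, 0, 2, 3

f''(x) = 4*x^3 - 12*x^2 + 2*x + 6
Second-derivative test at each critical point:
  f''(-1) = -12 < 0 → local maximum
  f''(0) = 6 > 0 → local minimum
  f''(2) = -6 < 0 → local maximum
  f''(3) = 12 > 0 → local minimum

Critical points: x = -1 (local maximum); x = 0 (local minimum); x = 2 (local maximum); x = 3 (local minimum)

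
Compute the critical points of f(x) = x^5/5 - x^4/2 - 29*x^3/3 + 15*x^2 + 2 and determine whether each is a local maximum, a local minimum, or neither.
f'(x) = x*(x^3 - 2*x^2 - 29*x + 30)

Solve f'(x) = 0:
  Factor: x^4 - 2*x^3 - 29*x^2 + 30*x = x*(x - 6)*(x - 1)*(x + 5) = 0.
  ⇒ x = -5, 0, 1, 6

f''(x) = 4*x^3 - 6*x^2 - 58*x + 30
Second-derivative test at each critical point:
  f''(-5) = -330 < 0 → local maximum
  f''(0) = 30 > 0 → local minimum
  f''(1) = -30 < 0 → local maximum
  f''(6) = 330 > 0 → local minimum

Critical points: x = -5 (local maximum); x = 0 (local minimum); x = 1 (local maximum); x = 6 (local minimum)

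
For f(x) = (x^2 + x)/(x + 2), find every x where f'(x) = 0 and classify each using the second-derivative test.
f'(x) = (x^2 + 4*x + 2)/(x^2 + 4*x + 4)

Solve f'(x) = 0:
  f'(x) = (x^2 + 4*x + 2)/(x + 2)^2; the denominator is positive wherever f is defined, so f'(x) = 0 ⇔ x^2 + 4*x + 2 = 0.
  x^2 + 4*x + 2 = 0 has no rational roots; quadratic formula: x = (-4 ± √8)/2.
  ⇒ x = -2 - sqrt(2) ≈ -3.4142, -2 + sqrt(2) ≈ -0.5858

f''(x) = 4/(x^3 + 6*x^2 + 12*x + 8)
Second-derivative test at each critical point:
  f''(-3.4142) = -1.4142 < 0 → local maximum
  f''(-0.5858) = 1.4142 > 0 → local minimum

Critical points: x = -2 - sqrt(2) ≈ -3.4142 (local maximum); x = -2 + sqrt(2) ≈ -0.5858 (local minimum)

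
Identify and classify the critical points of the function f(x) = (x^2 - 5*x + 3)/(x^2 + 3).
f'(x) = 5*(x^2 - 3)/(x^4 + 6*x^2 + 9)

Solve f'(x) = 0:
  f'(x) = 5*(x^2 - 3)/(x^2 + 3)^2; the denominator is positive wherever f is defined, so f'(x) = 0 ⇔ 5*x^2 - 15 = 0.
  Factor: 5*x^2 - 15 = 5*(x^2 - 3); x^2 - 3 = 0 has no rational roots; quadratic formula: x = (0 ± √12)/2.
  ⇒ x = -sqrt(3) ≈ -1.7321, sqrt(3) ≈ 1.7321

f''(x) = 10*x*(9 - x^2)/(x^6 + 9*x^4 + 27*x^2 + 27)
Second-derivative test at each critical point:
  f''(-1.7321) = -0.4811 < 0 → local maximum
  f''(1.7321) = 0.4811 > 0 → local minimum

Critical points: x = -sqrt(3) ≈ -1.7321 (local maximum); x = sqrt(3) ≈ 1.7321 (local minimum)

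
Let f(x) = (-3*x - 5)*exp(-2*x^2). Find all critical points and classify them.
f'(x) = (4*x*(3*x + 5) - 3)*exp(-2*x^2)

Solve f'(x) = 0:
  f'(x) = (12*x^2 + 20*x - 3)·exp(-2*x^2) and exp(-2*x^2) > 0 for every x, so f'(x) = 0 ⇔ 12*x^2 + 20*x - 3 = 0.
  12*x^2 + 20*x - 3 = 0 has no rational roots; quadratic formula: x = (-20 ± √544)/24.
  ⇒ x = -sqrt(34)/6 - 5/6 ≈ -1.8052, -5/6 + sqrt(34)/6 ≈ 0.1385

f''(x) = 4*(-12*x^3 - 20*x^2 + 9*x + 5)*exp(-2*x^2)
Second-derivative test at each critical point:
  f''(-1.8052) = -0.0345 < 0 → local maximum
  f''(0.1385) = 22.4460 > 0 → local minimum

Critical points: x = -sqrt(34)/6 - 5/6 ≈ -1.8052 (local maximum); x = -5/6 + sqrt(34)/6 ≈ 0.1385 (local minimum)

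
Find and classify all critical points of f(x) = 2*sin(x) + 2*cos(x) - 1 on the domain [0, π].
f'(x) = 2*sqrt(2)*cos(x + pi/4)

Solve f'(x) = 0 on [0, π]:
  f'(x) = 0 ⇔ 2*cos(x) = 2*sin(x) ⇔ tan(x) = 1, i.e. x = arctan(1) + nπ; keep the solutions lying in [0, π].
  ⇒ x = pi/4 ≈ 0.7854

f''(x) = -2*sqrt(2)*sin(x + pi/4)
Second-derivative test at each critical point:
  f''(0.7854) = -2.8284 < 0 → local maximum

Critical points: x = pi/4 ≈ 0.7854 (local maximum)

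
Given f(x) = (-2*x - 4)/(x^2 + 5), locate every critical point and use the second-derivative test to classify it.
f'(x) = 2*(-x^2 + 2*x*(x + 2) - 5)/(x^2 + 5)^2

Solve f'(x) = 0:
  f'(x) = 2*(x - 1)*(x + 5)/(x^2 + 5)^2; the denominator is positive wherever f is defined, so f'(x) = 0 ⇔ 2*x^2 + 8*x - 10 = 0.
  Factor: 2*x^2 + 8*x - 10 = 2*(x - 1)*(x + 5) = 0.
  ⇒ x = -5, 1

f''(x) = 4*(-4*x^2*(x + 2) + (3*x + 2)*(x^2 + 5))/(x^2 + 5)^3
Second-derivative test at each critical point:
  f''(-5) = -1/75 < 0 → local maximum
  f''(1) = 1/3 > 0 → local minimum

Critical points: x = -5 (local maximum); x = 1 (local minimum)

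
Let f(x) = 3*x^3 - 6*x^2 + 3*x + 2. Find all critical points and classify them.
f'(x) = 9*x^2 - 12*x + 3

Solve f'(x) = 0:
  Factor: 9*x^2 - 12*x + 3 = 3*(x - 1)*(3*x - 1) = 0.
  ⇒ x = 1/3, 1

f''(x) = 18*x - 12
Second-derivative test at each critical point:
  f''(1/3) = -6 < 0 → local maximum
  f''(1) = 6 > 0 → local minimum

Critical points: x = 1/3 (local maximum); x = 1 (local minimum)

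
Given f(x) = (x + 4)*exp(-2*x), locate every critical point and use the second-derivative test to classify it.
f'(x) = (-2*x - 7)*exp(-2*x)

Solve f'(x) = 0:
  f'(x) = (-2*x - 7)·exp(-2*x) and exp(-2*x) > 0 for every x, so f'(x) = 0 ⇔ -2*x - 7 = 0.
  -2*x - 7 = 0.
  ⇒ x = -7/2

f''(x) = 4*(x + 3)*exp(-2*x)
Second-derivative test at each critical point:
  f''(-7/2) = -2193.2663 < 0 → local maximum

Critical points: x = -7/2 (local maximum)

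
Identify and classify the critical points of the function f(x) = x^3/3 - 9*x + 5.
f'(x) = x^2 - 9

Solve f'(x) = 0:
  Factor: x^2 - 9 = (x - 3)*(x + 3) = 0.
  ⇒ x = -3, 3

f''(x) = 2*x
Second-derivative test at each critical point:
  f''(-3) = -6 < 0 → local maximum
  f''(3) = 6 > 0 → local minimum

Critical points: x = -3 (local maximum); x = 3 (local minimum)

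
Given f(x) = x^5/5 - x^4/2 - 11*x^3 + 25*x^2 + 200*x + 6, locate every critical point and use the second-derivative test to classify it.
f'(x) = x^4 - 2*x^3 - 33*x^2 + 50*x + 200

Solve f'(x) = 0:
  Factor: x^4 - 2*x^3 - 33*x^2 + 50*x + 200 = (x - 5)*(x - 4)*(x + 2)*(x + 5) = 0.
  ⇒ x = -5, -2, 4, 5

f''(x) = 4*x^3 - 6*x^2 - 66*x + 50
Second-derivative test at each critical point:
  f''(-5) = -270 < 0 → local maximum
  f''(-2) = 126 > 0 → local minimum
  f''(4) = -54 < 0 → local maximum
  f''(5) = 70 > 0 → local minimum

Critical points: x = -5 (local maximum); x = -2 (local minimum); x = 4 (local maximum); x = 5 (local minimum)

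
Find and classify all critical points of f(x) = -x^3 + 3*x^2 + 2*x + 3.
f'(x) = -3*x^2 + 6*x + 2

Solve f'(x) = 0:
  3*x^2 - 6*x - 2 = 0 has no rational roots; quadratic formula: x = (6 ± √60)/6.
  ⇒ x = 1 - sqrt(15)/3 ≈ -0.2910, 1 + sqrt(15)/3 ≈ 2.2910

f''(x) = 6 - 6*x
Second-derivative test at each critical point:
  f''(-0.2910) = 7.7460 > 0 → local minimum
  f''(2.2910) = -7.7460 < 0 → local maximum

Critical points: x = 1 - sqrt(15)/3 ≈ -0.2910 (local minimum); x = 1 + sqrt(15)/3 ≈ 2.2910 (local maximum)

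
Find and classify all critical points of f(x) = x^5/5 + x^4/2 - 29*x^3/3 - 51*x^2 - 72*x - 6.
f'(x) = x^4 + 2*x^3 - 29*x^2 - 102*x - 72

Solve f'(x) = 0:
  Factor: x^4 + 2*x^3 - 29*x^2 - 102*x - 72 = (x - 6)*(x + 1)*(x + 3)*(x + 4) = 0.
  ⇒ x = -4, -3, -1, 6

f''(x) = 4*x^3 + 6*x^2 - 58*x - 102
Second-derivative test at each critical point:
  f''(-4) = -30 < 0 → local maximum
  f''(-3) = 18 > 0 → local minimum
  f''(-1) = -42 < 0 → local maximum
  f''(6) = 630 > 0 → local minimum

Critical points: x = -4 (local maximum); x = -3 (local minimum); x = -1 (local maximum); x = 6 (local minimum)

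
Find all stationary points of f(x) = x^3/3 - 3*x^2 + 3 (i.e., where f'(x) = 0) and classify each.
f'(x) = x*(x - 6)

Solve f'(x) = 0:
  Factor: x^2 - 6*x = x*(x - 6) = 0.
  ⇒ x = 0, 6

f''(x) = 2*x - 6
Second-derivative test at each critical point:
  f''(0) = -6 < 0 → local maximum
  f''(6) = 6 > 0 → local minimum

Critical points: x = 0 (local maximum); x = 6 (local minimum)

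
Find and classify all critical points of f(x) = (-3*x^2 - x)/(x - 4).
f'(x) = (-3*x^2 + 24*x + 4)/(x^2 - 8*x + 16)

Solve f'(x) = 0:
  f'(x) = -(3*x^2 - 24*x - 4)/(x - 4)^2; the denominator is positive wherever f is defined, so f'(x) = 0 ⇔ -3*x^2 + 24*x + 4 = 0.
  3*x^2 - 24*x - 4 = 0 has no rational roots; quadratic formula: x = (24 ± √624)/6.
  ⇒ x = 4 - 2*sqrt(39)/3 ≈ -0.1633, 4 + 2*sqrt(39)/3 ≈ 8.1633

f''(x) = -104/(x^3 - 12*x^2 + 48*x - 64)
Second-derivative test at each critical point:
  f''(-0.1633) = 1.4412 > 0 → local minimum
  f''(8.1633) = -1.4412 < 0 → local maximum

Critical points: x = 4 - 2*sqrt(39)/3 ≈ -0.1633 (local minimum); x = 4 + 2*sqrt(39)/3 ≈ 8.1633 (local maximum)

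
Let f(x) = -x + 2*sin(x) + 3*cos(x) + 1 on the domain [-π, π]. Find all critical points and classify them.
f'(x) = -3*sin(x) + 2*cos(x) - 1

Solve f'(x) = 0 on [-π, π]:
  f'(x) = 0 ⇔ -3*sin(x) + 2*cos(x) = 1. Write the left side as R·cos(x + φ) with R = √(2² + 3²) = sqrt(13), cos φ = 2*sqrt(13)/13, sin φ = 3*sqrt(13)/13; then cos(x + φ) = sqrt(13)/13. Solve for x and keep the solutions lying in [-π, π].
  ⇒ x = -pi + atan((-4*sqrt(3) - 3)/(2 - 6*sqrt(3))) ≈ -2.2726, atan((-3 + 4*sqrt(3))/(2 + 6*sqrt(3))) ≈ 0.3070

f''(x) = -2*sin(x) - 3*cos(x)
Second-derivative test at each critical point:
  f''(-2.2726) = 3.4641 > 0 → local minimum
  f''(0.3070) = -3.4641 < 0 → local maximum

Critical points: x = -pi + atan((-4*sqrt(3) - 3)/(2 - 6*sqrt(3))) ≈ -2.2726 (local minimum); x = atan((-3 + 4*sqrt(3))/(2 + 6*sqrt(3))) ≈ 0.3070 (local maximum)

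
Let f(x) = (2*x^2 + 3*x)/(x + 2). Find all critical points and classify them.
f'(x) = 2*(x^2 + 4*x + 3)/(x^2 + 4*x + 4)

Solve f'(x) = 0:
  f'(x) = 2*(x + 1)*(x + 3)/(x + 2)^2; the denominator is positive wherever f is defined, so f'(x) = 0 ⇔ 2*x^2 + 8*x + 6 = 0.
  Factor: 2*x^2 + 8*x + 6 = 2*(x + 1)*(x + 3) = 0.
  ⇒ x = -3, -1

f''(x) = 4/(x^3 + 6*x^2 + 12*x + 8)
Second-derivative test at each critical point:
  f''(-3) = -4 < 0 → local maximum
  f''(-1) = 4 > 0 → local minimum

Critical points: x = -3 (local maximum); x = -1 (local minimum)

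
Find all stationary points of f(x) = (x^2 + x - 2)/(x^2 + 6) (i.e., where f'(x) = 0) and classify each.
f'(x) = (-x^2 + 16*x + 6)/(x^4 + 12*x^2 + 36)

Solve f'(x) = 0:
  f'(x) = -(x^2 - 16*x - 6)/(x^2 + 6)^2; the denominator is positive wherever f is defined, so f'(x) = 0 ⇔ -x^2 + 16*x + 6 = 0.
  x^2 - 16*x - 6 = 0 has no rational roots; quadratic formula: x = (16 ± √280)/2.
  ⇒ x = 8 - sqrt(70) ≈ -0.3666, 8 + sqrt(70) ≈ 16.3666

f''(x) = 2*(x^3 - 24*x^2 - 18*x + 48)/(x^6 + 18*x^4 + 108*x^2 + 216)
Second-derivative test at each critical point:
  f''(-0.3666) = 0.4447 > 0 → local minimum
  f''(16.3666) = -2.231e-04 < 0 → local maximum

Critical points: x = 8 - sqrt(70) ≈ -0.3666 (local minimum); x = 8 + sqrt(70) ≈ 16.3666 (local maximum)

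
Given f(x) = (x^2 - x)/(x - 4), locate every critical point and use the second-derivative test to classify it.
f'(x) = (x^2 - 8*x + 4)/(x^2 - 8*x + 16)

Solve f'(x) = 0:
  f'(x) = (x^2 - 8*x + 4)/(x - 4)^2; the denominator is positive wherever f is defined, so f'(x) = 0 ⇔ x^2 - 8*x + 4 = 0.
  x^2 - 8*x + 4 = 0 has no rational roots; quadratic formula: x = (8 ± √48)/2.
  ⇒ x = 4 - 2*sqrt(3) ≈ 0.5359, 2*sqrt(3) + 4 ≈ 7.4641

f''(x) = 24/(x^3 - 12*x^2 + 48*x - 64)
Second-derivative test at each critical point:
  f''(0.5359) = -0.5774 < 0 → local maximum
  f''(7.4641) = 0.5774 > 0 → local minimum

Critical points: x = 4 - 2*sqrt(3) ≈ 0.5359 (local maximum); x = 2*sqrt(3) + 4 ≈ 7.4641 (local minimum)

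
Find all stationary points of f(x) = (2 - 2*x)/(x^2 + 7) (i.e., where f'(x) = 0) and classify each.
f'(x) = 2*(-x^2 + 2*x*(x - 1) - 7)/(x^2 + 7)^2

Solve f'(x) = 0:
  f'(x) = 2*(x^2 - 2*x - 7)/(x^2 + 7)^2; the denominator is positive wherever f is defined, so f'(x) = 0 ⇔ 2*x^2 - 4*x - 14 = 0.
  Factor: 2*x^2 - 4*x - 14 = 2*(x^2 - 2*x - 7); x^2 - 2*x - 7 = 0 has no rational roots; quadratic formula: x = (2 ± √32)/2.
  ⇒ x = 1 - 2*sqrt(2) ≈ -1.8284, 1 + 2*sqrt(2) ≈ 3.8284

f''(x) = 4*(4*x^2*(1 - x) + (3*x - 1)*(x^2 + 7))/(x^2 + 7)^3
Second-derivative test at each critical point:
  f''(-1.8284) = -0.1058 < 0 → local maximum
  f''(3.8284) = 0.0241 > 0 → local minimum

Critical points: x = 1 - 2*sqrt(2) ≈ -1.8284 (local maximum); x = 1 + 2*sqrt(2) ≈ 3.8284 (local minimum)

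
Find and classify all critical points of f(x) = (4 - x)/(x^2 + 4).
f'(x) = (-x^2 + 2*x*(x - 4) - 4)/(x^2 + 4)^2

Solve f'(x) = 0:
  f'(x) = (x^2 - 8*x - 4)/(x^2 + 4)^2; the denominator is positive wherever f is defined, so f'(x) = 0 ⇔ x^2 - 8*x - 4 = 0.
  x^2 - 8*x - 4 = 0 has no rational roots; quadratic formula: x = (8 ± √80)/2.
  ⇒ x = 4 - 2*sqrt(5) ≈ -0.4721, 4 + 2*sqrt(5) ≈ 8.4721

f''(x) = 2*(4*x^2*(4 - x) + (3*x - 4)*(x^2 + 4))/(x^2 + 4)^3
Second-derivative test at each critical point:
  f''(-0.4721) = -0.5016 < 0 → local maximum
  f''(8.4721) = 0.0016 > 0 → local minimum

Critical points: x = 4 - 2*sqrt(5) ≈ -0.4721 (local maximum); x = 4 + 2*sqrt(5) ≈ 8.4721 (local minimum)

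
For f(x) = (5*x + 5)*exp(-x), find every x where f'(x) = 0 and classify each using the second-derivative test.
f'(x) = -5*x*exp(-x)

Solve f'(x) = 0:
  f'(x) = (-5*x)·exp(-x) and exp(-x) > 0 for every x, so f'(x) = 0 ⇔ -5*x = 0.
  -5*x = 0.
  ⇒ x = 0

f''(x) = 5*(x - 1)*exp(-x)
Second-derivative test at each critical point:
  f''(0) = -5 < 0 → local maximum

Critical points: x = 0 (local maximum)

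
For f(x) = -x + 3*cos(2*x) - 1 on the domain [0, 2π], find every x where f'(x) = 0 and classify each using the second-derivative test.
f'(x) = -6*sin(2*x) - 1

Solve f'(x) = 0 on [0, 2π]:
  f'(x) = 0 ⇔ sin(2*x) = -1/6, i.e. 2*x = arcsin(-1/6) + 2nπ or 2*x = π − arcsin(-1/6) + 2nπ; keep the solutions lying in [0, 2π].
  ⇒ x = asin(1/6)/2 + pi/2 ≈ 1.6545, pi - asin(1/6)/2 ≈ 3.0579, asin(1/6)/2 + 3*pi/2 ≈ 4.7961, -asin(1/6)/2 + 2*pi ≈ 6.1995

f''(x) = -12*cos(2*x)
Second-derivative test at each critical point:
  f''(1.6545) = 11.8322 > 0 → local minimum
  f''(3.0579) = -11.8322 < 0 → local maximum
  f''(4.7961) = 11.8322 > 0 → local minimum
  f''(6.1995) = -11.8322 < 0 → local maximum

Critical points: x = asin(1/6)/2 + pi/2 ≈ 1.6545 (local minimum); x = pi - asin(1/6)/2 ≈ 3.0579 (local maximum); x = asin(1/6)/2 + 3*pi/2 ≈ 4.7961 (local minimum); x = -asin(1/6)/2 + 2*pi ≈ 6.1995 (local maximum)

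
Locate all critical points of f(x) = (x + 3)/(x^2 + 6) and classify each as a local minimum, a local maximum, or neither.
f'(x) = (x^2 - 2*x*(x + 3) + 6)/(x^2 + 6)^2

Solve f'(x) = 0:
  f'(x) = -(x^2 + 6*x - 6)/(x^2 + 6)^2; the denominator is positive wherever f is defined, so f'(x) = 0 ⇔ -x^2 - 6*x + 6 = 0.
  x^2 + 6*x - 6 = 0 has no rational roots; quadratic formula: x = (-6 ± √60)/2.
  ⇒ x = -sqrt(15) - 3 ≈ -6.8730, -3 + sqrt(15) ≈ 0.8730

f''(x) = 2*(4*x^2*(x + 3) - 3*(x + 1)*(x^2 + 6))/(x^2 + 6)^3
Second-derivative test at each critical point:
  f''(-6.8730) = 0.0027 > 0 → local minimum
  f''(0.8730) = -0.1694 < 0 → local maximum

Critical points: x = -sqrt(15) - 3 ≈ -6.8730 (local minimum); x = -3 + sqrt(15) ≈ 0.8730 (local maximum)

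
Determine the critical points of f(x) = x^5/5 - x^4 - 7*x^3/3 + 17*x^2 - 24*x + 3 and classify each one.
f'(x) = x^4 - 4*x^3 - 7*x^2 + 34*x - 24

Solve f'(x) = 0:
  Factor: x^4 - 4*x^3 - 7*x^2 + 34*x - 24 = (x - 4)*(x - 2)*(x - 1)*(x + 3) = 0.
  ⇒ x = -3, 1, 2, 4

f''(x) = 4*x^3 - 12*x^2 - 14*x + 34
Second-derivative test at each critical point:
  f''(-3) = -140 < 0 → local maximum
  f''(1) = 12 > 0 → local minimum
  f''(2) = -10 < 0 → local maximum
  f''(4) = 42 > 0 → local minimum

Critical points: x = -3 (local maximum); x = 1 (local minimum); x = 2 (local maximum); x = 4 (local minimum)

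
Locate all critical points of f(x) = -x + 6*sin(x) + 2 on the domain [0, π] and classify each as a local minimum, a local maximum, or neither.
f'(x) = 6*cos(x) - 1

Solve f'(x) = 0 on [0, π]:
  f'(x) = 0 ⇔ cos(x) = 1/6, i.e. x = ±arccos(1/6) + 2nπ; keep the solutions lying in [0, π].
  ⇒ x = acos(1/6) ≈ 1.4033

f''(x) = -6*sin(x)
Second-derivative test at each critical point:
  f''(1.4033) = -5.9161 < 0 → local maximum

Critical points: x = acos(1/6) ≈ 1.4033 (local maximum)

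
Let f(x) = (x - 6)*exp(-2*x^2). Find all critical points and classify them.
f'(x) = (-4*x*(x - 6) + 1)*exp(-2*x^2)

Solve f'(x) = 0:
  f'(x) = (-4*x^2 + 24*x + 1)·exp(-2*x^2) and exp(-2*x^2) > 0 for every x, so f'(x) = 0 ⇔ -4*x^2 + 24*x + 1 = 0.
  4*x^2 - 24*x - 1 = 0 has no rational roots; quadratic formula: x = (24 ± √592)/8.
  ⇒ x = 3 - sqrt(37)/2 ≈ -0.0414, 3 + sqrt(37)/2 ≈ 6.0414

f''(x) = 4*(4*x^2*(x - 6) - 3*x + 6)*exp(-2*x^2)
Second-derivative test at each critical point:
  f''(-0.0414) = 24.2479 > 0 → local minimum
  f''(6.0414) = -4.832e-31 < 0 → local maximum

Critical points: x = 3 - sqrt(37)/2 ≈ -0.0414 (local minimum); x = 3 + sqrt(37)/2 ≈ 6.0414 (local maximum)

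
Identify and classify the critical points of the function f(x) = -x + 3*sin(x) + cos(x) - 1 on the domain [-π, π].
f'(x) = -sin(x) + 3*cos(x) - 1

Solve f'(x) = 0 on [-π, π]:
  f'(x) = 0 ⇔ -sin(x) + 3*cos(x) = 1. Write the left side as R·cos(x + φ) with R = √(3² + 1²) = sqrt(10), cos φ = 3*sqrt(10)/10, sin φ = sqrt(10)/10; then cos(x + φ) = sqrt(10)/10. Solve for x and keep the solutions lying in [-π, π].
  ⇒ x = -pi/2 ≈ -1.5708, atan(4/3) ≈ 0.9273

f''(x) = -3*sin(x) - cos(x)
Second-derivative test at each critical point:
  f''(-1.5708) = 3 > 0 → local minimum
  f''(0.9273) = -3 < 0 → local maximum

Critical points: x = -pi/2 ≈ -1.5708 (local minimum); x = atan(4/3) ≈ 0.9273 (local maximum)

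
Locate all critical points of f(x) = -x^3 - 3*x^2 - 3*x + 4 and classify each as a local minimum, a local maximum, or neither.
f'(x) = -3*x^2 - 6*x - 3

Solve f'(x) = 0:
  Factor: -3*x^2 - 6*x - 3 = -3*(x + 1)^2 = 0.
  ⇒ x = -1

f''(x) = -6*x - 6
Second-derivative test at each critical point:
  f''(-1) = 0, so the second-derivative test is inconclusive; use the first-derivative test: f'(-5/4) = -0.1875, f'(-3/4) = -0.1875 — f' is negative on both sides (no sign change) → neither a local maximum nor a local minimum

Critical points: x = -1 (neither)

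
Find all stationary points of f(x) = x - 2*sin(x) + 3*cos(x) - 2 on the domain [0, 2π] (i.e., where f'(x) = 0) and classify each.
f'(x) = -3*sin(x) - 2*cos(x) + 1

Solve f'(x) = 0 on [0, 2π]:
  f'(x) = 0 ⇔ -3*sin(x) - 2*cos(x) = -1. Write the left side as R·cos(x + φ) with R = √((-2)² + 3²) = sqrt(13), cos φ = -2*sqrt(13)/13, sin φ = 3*sqrt(13)/13; then cos(x + φ) = -sqrt(13)/13. Solve for x and keep the solutions lying in [0, 2π].
  ⇒ x = atan((3 + 4*sqrt(3))/(2 - 6*sqrt(3))) + pi ≈ 2.2726, atan((3 - 4*sqrt(3))/(2 + 6*sqrt(3))) + 2*pi ≈ 5.9762

f''(x) = 2*sin(x) - 3*cos(x)
Second-derivative test at each critical point:
  f''(2.2726) = 3.4641 > 0 → local minimum
  f''(5.9762) = -3.4641 < 0 → local maximum

Critical points: x = atan((3 + 4*sqrt(3))/(2 - 6*sqrt(3))) + pi ≈ 2.2726 (local minimum); x = atan((3 - 4*sqrt(3))/(2 + 6*sqrt(3))) + 2*pi ≈ 5.9762 (local maximum)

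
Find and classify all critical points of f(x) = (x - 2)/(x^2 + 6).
f'(x) = (x^2 - 2*x*(x - 2) + 6)/(x^2 + 6)^2

Solve f'(x) = 0:
  f'(x) = -(x^2 - 4*x - 6)/(x^2 + 6)^2; the denominator is positive wherever f is defined, so f'(x) = 0 ⇔ -x^2 + 4*x + 6 = 0.
  x^2 - 4*x - 6 = 0 has no rational roots; quadratic formula: x = (4 ± √40)/2.
  ⇒ x = 2 - sqrt(10) ≈ -1.1623, 2 + sqrt(10) ≈ 5.1623

f''(x) = 2*(4*x^2*(x - 2) + (2 - 3*x)*(x^2 + 6))/(x^2 + 6)^3
Second-derivative test at each critical point:
  f''(-1.1623) = 0.1170 > 0 → local minimum
  f''(5.1623) = -0.0059 < 0 → local maximum

Critical points: x = 2 - sqrt(10) ≈ -1.1623 (local minimum); x = 2 + sqrt(10) ≈ 5.1623 (local maximum)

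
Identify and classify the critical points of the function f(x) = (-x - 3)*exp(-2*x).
f'(x) = (2*x + 5)*exp(-2*x)

Solve f'(x) = 0:
  f'(x) = (2*x + 5)·exp(-2*x) and exp(-2*x) > 0 for every x, so f'(x) = 0 ⇔ 2*x + 5 = 0.
  2*x + 5 = 0.
  ⇒ x = -5/2

f''(x) = 4*(-x - 2)*exp(-2*x)
Second-derivative test at each critical point:
  f''(-5/2) = 296.8263 > 0 → local minimum

Critical points: x = -5/2 (local minimum)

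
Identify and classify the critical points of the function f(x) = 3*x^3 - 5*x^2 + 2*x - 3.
f'(x) = 9*x^2 - 10*x + 2

Solve f'(x) = 0:
  9*x^2 - 10*x + 2 = 0 has no rational roots; quadratic formula: x = (10 ± √28)/18.
  ⇒ x = 5/9 - sqrt(7)/9 ≈ 0.2616, sqrt(7)/9 + 5/9 ≈ 0.8495

f''(x) = 18*x - 10
Second-derivative test at each critical point:
  f''(0.2616) = -5.2915 < 0 → local maximum
  f''(0.8495) = 5.2915 > 0 → local minimum

Critical points: x = 5/9 - sqrt(7)/9 ≈ 0.2616 (local maximum); x = sqrt(7)/9 + 5/9 ≈ 0.8495 (local minimum)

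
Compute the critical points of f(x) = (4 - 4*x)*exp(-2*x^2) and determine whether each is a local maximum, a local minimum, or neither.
f'(x) = 4*(4*x*(x - 1) - 1)*exp(-2*x^2)

Solve f'(x) = 0:
  f'(x) = (16*x^2 - 16*x - 4)·exp(-2*x^2) and exp(-2*x^2) > 0 for every x, so f'(x) = 0 ⇔ 16*x^2 - 16*x - 4 = 0.
  Factor: 16*x^2 - 16*x - 4 = 4*(4*x^2 - 4*x - 1); 4*x^2 - 4*x - 1 = 0 has no rational roots; quadratic formula: x = (4 ± √32)/8.
  ⇒ x = 1/2 - sqrt(2)/2 ≈ -0.2071, 1/2 + sqrt(2)/2 ≈ 1.2071

f''(x) = 16*(4*x^2*(1 - x) + 3*x - 1)*exp(-2*x^2)
Second-derivative test at each critical point:
  f''(-0.2071) = -20.7672 < 0 → local maximum
  f''(1.2071) = 1.2275 > 0 → local minimum

Critical points: x = 1/2 - sqrt(2)/2 ≈ -0.2071 (local maximum); x = 1/2 + sqrt(2)/2 ≈ 1.2071 (local minimum)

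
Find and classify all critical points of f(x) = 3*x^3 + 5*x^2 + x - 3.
f'(x) = 9*x^2 + 10*x + 1

Solve f'(x) = 0:
  Factor: 9*x^2 + 10*x + 1 = (x + 1)*(9*x + 1) = 0.
  ⇒ x = -1, -1/9

f''(x) = 18*x + 10
Second-derivative test at each critical point:
  f''(-1) = -8 < 0 → local maximum
  f''(-1/9) = 8 > 0 → local minimum

Critical points: x = -1 (local maximum); x = -1/9 (local minimum)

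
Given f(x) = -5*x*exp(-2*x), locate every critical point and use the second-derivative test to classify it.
f'(x) = 5*(2*x - 1)*exp(-2*x)

Solve f'(x) = 0:
  f'(x) = (10*x - 5)·exp(-2*x) and exp(-2*x) > 0 for every x, so f'(x) = 0 ⇔ 10*x - 5 = 0.
  Factor: 10*x - 5 = 5*(2*x - 1) = 0.
  ⇒ x = 1/2

f''(x) = 20*(1 - x)*exp(-2*x)
Second-derivative test at each critical point:
  f''(1/2) = 3.6788 > 0 → local minimum

Critical points: x = 1/2 (local minimum)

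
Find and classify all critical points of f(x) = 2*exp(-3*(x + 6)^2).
f'(x) = 12*(-x - 6)*exp(-3*(x + 6)^2)

Solve f'(x) = 0:
  f'(x) = (-12*x - 72)·exp(-3*(x + 6)^2) and exp(-3*(x + 6)^2) > 0 for every x, so f'(x) = 0 ⇔ -12*x - 72 = 0.
  Factor: -12*x - 72 = -12*(x + 6) = 0.
  ⇒ x = -6

f''(x) = 12*(6*(x + 6)^2 - 1)*exp(-3*(x + 6)^2)
Second-derivative test at each critical point:
  f''(-6) = -12 < 0 → local maximum

Critical points: x = -6 (local maximum)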